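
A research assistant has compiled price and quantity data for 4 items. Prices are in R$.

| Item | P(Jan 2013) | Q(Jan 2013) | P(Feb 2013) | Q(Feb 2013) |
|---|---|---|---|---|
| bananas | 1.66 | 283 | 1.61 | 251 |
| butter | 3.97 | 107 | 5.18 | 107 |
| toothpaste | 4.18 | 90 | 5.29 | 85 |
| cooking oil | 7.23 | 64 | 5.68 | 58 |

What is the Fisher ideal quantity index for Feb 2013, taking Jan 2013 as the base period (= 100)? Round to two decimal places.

93.58

Laspeyres component (base-period weights):
ΣP(Jan 2013)Q(Feb 2013) = 1.66×251 + 3.97×107 + 4.18×85 + 7.23×58 = 416.66 + 424.79 + 355.3 + 419.34 = 1616.09
ΣP(Jan 2013)Q(Jan 2013) = 1.66×283 + 3.97×107 + 4.18×90 + 7.23×64 = 469.78 + 424.79 + 376.2 + 462.72 = 1733.49
L = 1616.09 / 1733.49 × 100 = 93.2275
Paasche component (current-period weights):
ΣP(Feb 2013)Q(Feb 2013) = 1.61×251 + 5.18×107 + 5.29×85 + 5.68×58 = 404.11 + 554.26 + 449.65 + 329.44 = 1737.46
ΣP(Feb 2013)Q(Jan 2013) = 1.61×283 + 5.18×107 + 5.29×90 + 5.68×64 = 455.63 + 554.26 + 476.1 + 363.52 = 1849.51
P = 1737.46 / 1849.51 × 100 = 93.9416
Fisher = √(L × P) = √(93.2275 × 93.9416) = 93.5839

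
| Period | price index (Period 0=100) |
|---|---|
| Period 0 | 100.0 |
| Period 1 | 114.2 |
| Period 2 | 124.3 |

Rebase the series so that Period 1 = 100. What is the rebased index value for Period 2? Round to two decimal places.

Rebased(Period 2) = 124.3 / 114.2 × 100 = 108.8441

108.84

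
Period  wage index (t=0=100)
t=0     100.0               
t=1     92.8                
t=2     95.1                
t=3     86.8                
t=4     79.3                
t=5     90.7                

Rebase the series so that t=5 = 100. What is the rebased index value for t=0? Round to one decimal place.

Rebased(t=0) = 100.0 / 90.7 × 100 = 110.2536

110.3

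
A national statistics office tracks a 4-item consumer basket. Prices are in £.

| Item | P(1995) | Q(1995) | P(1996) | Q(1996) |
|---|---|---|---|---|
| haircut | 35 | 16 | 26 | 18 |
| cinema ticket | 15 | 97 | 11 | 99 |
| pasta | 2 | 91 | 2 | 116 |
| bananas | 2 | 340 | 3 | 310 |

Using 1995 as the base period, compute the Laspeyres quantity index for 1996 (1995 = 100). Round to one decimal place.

Laspeyres quantity index uses base-period prices as weights.
ΣP(1995)·Q(1996) = 35×18 + 15×99 + 2×116 + 2×310 = 630 + 1485 + 232 + 620 = 2967
ΣP(1995)·Q(1995) = 35×16 + 15×97 + 2×91 + 2×340 = 560 + 1455 + 182 + 680 = 2877
Index = 2967 / 2877 × 100 = 103.1283

103.1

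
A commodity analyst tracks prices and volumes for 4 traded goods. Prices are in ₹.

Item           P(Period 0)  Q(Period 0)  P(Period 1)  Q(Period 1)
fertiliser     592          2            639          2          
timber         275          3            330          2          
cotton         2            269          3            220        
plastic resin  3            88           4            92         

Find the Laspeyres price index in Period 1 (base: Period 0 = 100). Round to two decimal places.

Laspeyres price index uses base-period quantities as weights.
ΣP(Period 1)·Q(Period 0) = 639×2 + 330×3 + 3×269 + 4×88 = 1278 + 990 + 807 + 352 = 3427
ΣP(Period 0)·Q(Period 0) = 592×2 + 275×3 + 2×269 + 3×88 = 1184 + 825 + 538 + 264 = 2811
Index = 3427 / 2811 × 100 = 121.9139

121.91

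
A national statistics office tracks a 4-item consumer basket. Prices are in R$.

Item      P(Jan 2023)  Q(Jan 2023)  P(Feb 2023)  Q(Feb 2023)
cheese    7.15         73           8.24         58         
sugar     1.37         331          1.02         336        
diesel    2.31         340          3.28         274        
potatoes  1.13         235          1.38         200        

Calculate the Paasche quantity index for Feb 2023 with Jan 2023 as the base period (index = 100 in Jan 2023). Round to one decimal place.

83.9

Paasche quantity index uses current-period prices as weights.
ΣP(Feb 2023)·Q(Feb 2023) = 8.24×58 + 1.02×336 + 3.28×274 + 1.38×200 = 477.92 + 342.72 + 898.72 + 276 = 1995.36
ΣP(Feb 2023)·Q(Jan 2023) = 8.24×73 + 1.02×331 + 3.28×340 + 1.38×235 = 601.52 + 337.62 + 1115.2 + 324.3 = 2378.64
Index = 1995.36 / 2378.64 × 100 = 83.8866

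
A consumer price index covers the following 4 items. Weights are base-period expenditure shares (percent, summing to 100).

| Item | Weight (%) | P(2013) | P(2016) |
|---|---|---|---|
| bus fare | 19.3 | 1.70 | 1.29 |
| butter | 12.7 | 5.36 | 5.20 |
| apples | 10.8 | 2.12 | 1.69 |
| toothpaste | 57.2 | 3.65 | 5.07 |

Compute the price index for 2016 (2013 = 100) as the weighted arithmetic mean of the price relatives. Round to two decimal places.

bus fare: 19.3 × (1.29/1.70) = 19.3 × 0.758824 = 14.6453
butter: 12.7 × (5.20/5.36) = 12.7 × 0.970149 = 12.3209
apples: 10.8 × (1.69/2.12) = 10.8 × 0.797170 = 8.6094
toothpaste: 57.2 × (5.07/3.65) = 57.2 × 1.389041 = 79.4532
Index = Σ wᵢ·(p₁ᵢ/p₀ᵢ) = 14.6453 + 12.3209 + 8.6094 + 79.4532 = 115.0288

115.03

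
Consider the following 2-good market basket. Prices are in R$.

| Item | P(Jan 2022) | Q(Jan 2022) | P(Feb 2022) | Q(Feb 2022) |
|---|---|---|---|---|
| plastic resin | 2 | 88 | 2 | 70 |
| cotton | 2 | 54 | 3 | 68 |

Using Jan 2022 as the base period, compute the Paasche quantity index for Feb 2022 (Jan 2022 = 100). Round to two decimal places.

Paasche quantity index uses current-period prices as weights.
ΣP(Feb 2022)·Q(Feb 2022) = 2×70 + 3×68 = 140 + 204 = 344
ΣP(Feb 2022)·Q(Jan 2022) = 2×88 + 3×54 = 176 + 162 = 338
Index = 344 / 338 × 100 = 101.7751

101.78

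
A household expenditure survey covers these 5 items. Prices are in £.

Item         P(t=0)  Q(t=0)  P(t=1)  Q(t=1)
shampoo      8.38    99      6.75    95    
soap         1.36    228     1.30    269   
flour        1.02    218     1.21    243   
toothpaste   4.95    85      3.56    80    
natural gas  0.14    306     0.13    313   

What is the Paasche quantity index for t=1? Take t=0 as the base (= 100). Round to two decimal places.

102.52

Paasche quantity index uses current-period prices as weights.
ΣP(t=1)·Q(t=1) = 6.75×95 + 1.30×269 + 1.21×243 + 3.56×80 + 0.13×313 = 641.25 + 349.7 + 294.03 + 284.8 + 40.69 = 1610.47
ΣP(t=1)·Q(t=0) = 6.75×99 + 1.30×228 + 1.21×218 + 3.56×85 + 0.13×306 = 668.25 + 296.4 + 263.78 + 302.6 + 39.78 = 1570.81
Index = 1610.47 / 1570.81 × 100 = 102.5248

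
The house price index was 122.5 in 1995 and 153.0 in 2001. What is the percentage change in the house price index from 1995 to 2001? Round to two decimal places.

Change = (153.0 − 122.5) / 122.5 × 100
       = 30.5 / 122.5 × 100 = 24.8980%

24.90%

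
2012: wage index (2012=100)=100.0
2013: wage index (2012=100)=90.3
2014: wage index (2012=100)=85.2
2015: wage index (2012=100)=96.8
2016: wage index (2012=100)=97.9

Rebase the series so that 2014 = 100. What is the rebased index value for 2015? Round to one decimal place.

113.6

Rebased(2015) = 96.8 / 85.2 × 100 = 113.6150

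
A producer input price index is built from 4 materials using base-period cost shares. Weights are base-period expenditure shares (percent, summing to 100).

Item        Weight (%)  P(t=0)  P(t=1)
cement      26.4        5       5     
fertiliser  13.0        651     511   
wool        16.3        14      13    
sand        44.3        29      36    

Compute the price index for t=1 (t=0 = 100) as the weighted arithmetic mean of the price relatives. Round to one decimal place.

cement: 26.4 × (5/5) = 26.4 × 1.000000 = 26.4000
fertiliser: 13.0 × (511/651) = 13.0 × 0.784946 = 10.2043
wool: 16.3 × (13/14) = 16.3 × 0.928571 = 15.1357
sand: 44.3 × (36/29) = 44.3 × 1.241379 = 54.9931
Index = Σ wᵢ·(p₁ᵢ/p₀ᵢ) = 26.4000 + 10.2043 + 15.1357 + 54.9931 = 106.7331

106.7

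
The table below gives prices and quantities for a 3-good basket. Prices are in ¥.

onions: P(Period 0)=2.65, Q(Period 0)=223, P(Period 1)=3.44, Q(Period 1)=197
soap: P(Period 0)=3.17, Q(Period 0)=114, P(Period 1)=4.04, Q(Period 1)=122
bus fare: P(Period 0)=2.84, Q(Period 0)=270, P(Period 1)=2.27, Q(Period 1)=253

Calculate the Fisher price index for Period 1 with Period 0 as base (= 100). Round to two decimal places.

Laspeyres component (base-period weights):
ΣP(Period 1)Q(Period 0) = 3.44×223 + 4.04×114 + 2.27×270 = 767.12 + 460.56 + 612.9 = 1840.58
ΣP(Period 0)Q(Period 0) = 2.65×223 + 3.17×114 + 2.84×270 = 590.95 + 361.38 + 766.8 = 1719.13
L = 1840.58 / 1719.13 × 100 = 107.0646
Paasche component (current-period weights):
ΣP(Period 1)Q(Period 1) = 3.44×197 + 4.04×122 + 2.27×253 = 677.68 + 492.88 + 574.31 = 1744.87
ΣP(Period 0)Q(Period 1) = 2.65×197 + 3.17×122 + 2.84×253 = 522.05 + 386.74 + 718.52 = 1627.31
P = 1744.87 / 1627.31 × 100 = 107.2242
Fisher = √(L × P) = √(107.0646 × 107.2242) = 107.1444

107.14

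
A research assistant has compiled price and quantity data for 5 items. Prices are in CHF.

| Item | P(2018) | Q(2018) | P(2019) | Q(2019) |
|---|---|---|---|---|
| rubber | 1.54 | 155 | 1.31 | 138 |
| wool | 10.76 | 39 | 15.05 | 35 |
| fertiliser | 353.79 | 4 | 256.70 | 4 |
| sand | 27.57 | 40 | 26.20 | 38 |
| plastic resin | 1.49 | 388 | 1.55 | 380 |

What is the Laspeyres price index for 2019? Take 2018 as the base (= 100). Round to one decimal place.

Laspeyres price index uses base-period quantities as weights.
ΣP(2019)·Q(2018) = 1.31×155 + 15.05×39 + 256.70×4 + 26.20×40 + 1.55×388 = 203.05 + 586.95 + 1026.8 + 1048 + 601.4 = 3466.2
ΣP(2018)·Q(2018) = 1.54×155 + 10.76×39 + 353.79×4 + 27.57×40 + 1.49×388 = 238.7 + 419.64 + 1415.16 + 1102.8 + 578.12 = 3754.42
Index = 3466.2 / 3754.42 × 100 = 92.3232

92.3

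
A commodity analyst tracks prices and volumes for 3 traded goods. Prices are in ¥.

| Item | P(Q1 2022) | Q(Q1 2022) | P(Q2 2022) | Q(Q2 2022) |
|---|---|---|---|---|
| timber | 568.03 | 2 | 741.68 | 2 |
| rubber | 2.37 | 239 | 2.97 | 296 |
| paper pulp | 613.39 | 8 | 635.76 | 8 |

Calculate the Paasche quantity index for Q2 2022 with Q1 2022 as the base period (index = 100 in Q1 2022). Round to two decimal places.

Paasche quantity index uses current-period prices as weights.
ΣP(Q2 2022)·Q(Q2 2022) = 741.68×2 + 2.97×296 + 635.76×8 = 1483.36 + 879.12 + 5086.08 = 7448.56
ΣP(Q2 2022)·Q(Q1 2022) = 741.68×2 + 2.97×239 + 635.76×8 = 1483.36 + 709.83 + 5086.08 = 7279.27
Index = 7448.56 / 7279.27 × 100 = 102.3256

102.33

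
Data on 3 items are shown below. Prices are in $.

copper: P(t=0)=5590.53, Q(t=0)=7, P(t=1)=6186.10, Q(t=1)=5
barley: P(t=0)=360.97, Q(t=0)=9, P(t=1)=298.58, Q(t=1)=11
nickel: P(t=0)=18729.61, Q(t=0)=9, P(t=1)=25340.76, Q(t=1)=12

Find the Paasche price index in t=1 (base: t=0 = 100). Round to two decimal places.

Paasche price index uses current-period quantities as weights.
ΣP(t=1)·Q(t=1) = 6186.10×5 + 298.58×11 + 25340.76×12 = 30930.5 + 3284.38 + 304089.12 = 338304
ΣP(t=0)·Q(t=1) = 5590.53×5 + 360.97×11 + 18729.61×12 = 27952.65 + 3970.67 + 224755.32 = 256678.64
Index = 338304 / 256678.64 × 100 = 131.8006

131.80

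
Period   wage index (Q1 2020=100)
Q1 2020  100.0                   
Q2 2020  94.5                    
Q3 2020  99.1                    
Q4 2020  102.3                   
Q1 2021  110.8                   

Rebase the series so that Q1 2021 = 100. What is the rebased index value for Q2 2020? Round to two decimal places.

Rebased(Q2 2020) = 94.5 / 110.8 × 100 = 85.2888

85.29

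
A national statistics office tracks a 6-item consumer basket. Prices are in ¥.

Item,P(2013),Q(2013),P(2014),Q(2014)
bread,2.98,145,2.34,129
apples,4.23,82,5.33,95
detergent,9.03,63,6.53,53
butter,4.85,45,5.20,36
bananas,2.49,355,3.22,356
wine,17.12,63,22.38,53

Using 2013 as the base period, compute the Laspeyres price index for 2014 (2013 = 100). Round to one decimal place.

112.6

Laspeyres price index uses base-period quantities as weights.
ΣP(2014)·Q(2013) = 2.34×145 + 5.33×82 + 6.53×63 + 5.20×45 + 3.22×355 + 22.38×63 = 339.3 + 437.06 + 411.39 + 234 + 1143.1 + 1409.94 = 3974.79
ΣP(2013)·Q(2013) = 2.98×145 + 4.23×82 + 9.03×63 + 4.85×45 + 2.49×355 + 17.12×63 = 432.1 + 346.86 + 568.89 + 218.25 + 883.95 + 1078.56 = 3528.61
Index = 3974.79 / 3528.61 × 100 = 112.6446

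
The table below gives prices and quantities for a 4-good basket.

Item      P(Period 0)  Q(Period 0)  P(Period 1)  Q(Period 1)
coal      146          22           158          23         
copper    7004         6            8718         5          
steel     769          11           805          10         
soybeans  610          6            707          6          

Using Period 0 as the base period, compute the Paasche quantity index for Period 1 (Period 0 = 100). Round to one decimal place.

Paasche quantity index uses current-period prices as weights.
ΣP(Period 1)·Q(Period 1) = 158×23 + 8718×5 + 805×10 + 707×6 = 3634 + 43590 + 8050 + 4242 = 59516
ΣP(Period 1)·Q(Period 0) = 158×22 + 8718×6 + 805×11 + 707×6 = 3476 + 52308 + 8855 + 4242 = 68881
Index = 59516 / 68881 × 100 = 86.4041

86.4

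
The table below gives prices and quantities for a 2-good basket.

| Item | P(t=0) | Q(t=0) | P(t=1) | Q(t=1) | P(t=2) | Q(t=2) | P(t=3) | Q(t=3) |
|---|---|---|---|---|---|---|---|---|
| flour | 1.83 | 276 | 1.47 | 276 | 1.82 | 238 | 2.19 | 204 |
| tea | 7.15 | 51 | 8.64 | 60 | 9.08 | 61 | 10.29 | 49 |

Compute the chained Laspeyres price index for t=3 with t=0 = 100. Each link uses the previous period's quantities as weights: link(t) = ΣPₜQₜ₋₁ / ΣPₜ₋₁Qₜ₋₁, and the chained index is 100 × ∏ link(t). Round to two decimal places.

Link t=0→t=1:
ΣP(t=1)Q(t=0) = 1.47×276 + 8.64×51 = 405.72 + 440.64 = 846.36
ΣP(t=0)Q(t=0) = 1.83×276 + 7.15×51 = 505.08 + 364.65 = 869.73
link = 846.36/869.73 = 0.973130
Link t=1→t=2:
ΣP(t=2)Q(t=1) = 1.82×276 + 9.08×60 = 502.32 + 544.8 = 1047.12
ΣP(t=1)Q(t=1) = 1.47×276 + 8.64×60 = 405.72 + 518.4 = 924.12
link = 1047.12/924.12 = 1.133100
Link t=2→t=3:
ΣP(t=3)Q(t=2) = 2.19×238 + 10.29×61 = 521.22 + 627.69 = 1148.91
ΣP(t=2)Q(t=2) = 1.82×238 + 9.08×61 = 433.16 + 553.88 = 987.04
link = 1148.91/987.04 = 1.163995
Chained index = 100 × 0.973130 × 1.133100 × 1.163995 = 128.3483

128.35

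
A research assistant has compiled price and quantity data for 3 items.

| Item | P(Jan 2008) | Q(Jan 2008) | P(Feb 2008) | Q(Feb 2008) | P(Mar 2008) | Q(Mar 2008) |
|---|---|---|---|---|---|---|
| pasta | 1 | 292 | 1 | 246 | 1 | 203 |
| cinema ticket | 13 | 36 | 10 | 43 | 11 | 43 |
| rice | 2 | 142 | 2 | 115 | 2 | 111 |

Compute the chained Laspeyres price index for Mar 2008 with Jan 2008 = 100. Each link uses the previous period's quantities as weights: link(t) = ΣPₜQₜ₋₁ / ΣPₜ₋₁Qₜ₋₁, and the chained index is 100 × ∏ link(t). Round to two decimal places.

Link Jan 2008→Feb 2008:
ΣP(Feb 2008)Q(Jan 2008) = 1×292 + 10×36 + 2×142 = 292 + 360 + 284 = 936
ΣP(Jan 2008)Q(Jan 2008) = 1×292 + 13×36 + 2×142 = 292 + 468 + 284 = 1044
link = 936/1044 = 0.896552
Link Feb 2008→Mar 2008:
ΣP(Mar 2008)Q(Feb 2008) = 1×246 + 11×43 + 2×115 = 246 + 473 + 230 = 949
ΣP(Feb 2008)Q(Feb 2008) = 1×246 + 10×43 + 2×115 = 246 + 430 + 230 = 906
link = 949/906 = 1.047461
Chained index = 100 × 0.896552 × 1.047461 = 93.9103

93.91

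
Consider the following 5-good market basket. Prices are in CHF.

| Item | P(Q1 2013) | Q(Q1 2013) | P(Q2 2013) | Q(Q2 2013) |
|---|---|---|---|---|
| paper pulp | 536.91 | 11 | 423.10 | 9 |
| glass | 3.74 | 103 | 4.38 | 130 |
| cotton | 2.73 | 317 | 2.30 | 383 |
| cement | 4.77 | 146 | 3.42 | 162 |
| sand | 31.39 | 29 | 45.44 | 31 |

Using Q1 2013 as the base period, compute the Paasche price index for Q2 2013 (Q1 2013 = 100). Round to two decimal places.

89.04

Paasche price index uses current-period quantities as weights.
ΣP(Q2 2013)·Q(Q2 2013) = 423.10×9 + 4.38×130 + 2.30×383 + 3.42×162 + 45.44×31 = 3807.9 + 569.4 + 880.9 + 554.04 + 1408.64 = 7220.88
ΣP(Q1 2013)·Q(Q2 2013) = 536.91×9 + 3.74×130 + 2.73×383 + 4.77×162 + 31.39×31 = 4832.19 + 486.2 + 1045.59 + 772.74 + 973.09 = 8109.81
Index = 7220.88 / 8109.81 × 100 = 89.0388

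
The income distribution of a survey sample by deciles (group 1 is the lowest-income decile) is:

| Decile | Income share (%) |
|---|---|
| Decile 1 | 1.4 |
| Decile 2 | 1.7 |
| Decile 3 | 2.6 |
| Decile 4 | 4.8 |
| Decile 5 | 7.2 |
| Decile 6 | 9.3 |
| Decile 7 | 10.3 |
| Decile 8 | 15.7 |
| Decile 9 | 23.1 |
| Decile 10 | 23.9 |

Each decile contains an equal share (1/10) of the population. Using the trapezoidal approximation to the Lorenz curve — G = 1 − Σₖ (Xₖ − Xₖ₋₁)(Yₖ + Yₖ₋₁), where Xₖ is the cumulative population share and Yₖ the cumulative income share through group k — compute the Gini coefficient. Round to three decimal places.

0.436

Cumulative income shares Yₖ: 0.0140, 0.0310, 0.0570, 0.1050, 0.1770, 0.2700, 0.3730, 0.5300, 0.7610, 1.0000
Σ (Xₖ−Xₖ₋₁)(Yₖ+Yₖ₋₁) = (1/10)(0.0140+0.0000) + (1/10)(0.0310+0.0140) + (1/10)(0.0570+0.0310) + (1/10)(0.1050+0.0570) + (1/10)(0.1770+0.1050) + (1/10)(0.2700+0.1770) + (1/10)(0.3730+0.2700) + (1/10)(0.5300+0.3730) + (1/10)(0.7610+0.5300) + (1/10)(1.0000+0.7610)
  = 0.0014 + 0.0045 + 0.0088 + 0.0162 + 0.0282 + 0.0447 + 0.0643 + 0.0903 + 0.1291 + 0.1761 = 0.5636
G = 1 − 0.5636 = 0.4364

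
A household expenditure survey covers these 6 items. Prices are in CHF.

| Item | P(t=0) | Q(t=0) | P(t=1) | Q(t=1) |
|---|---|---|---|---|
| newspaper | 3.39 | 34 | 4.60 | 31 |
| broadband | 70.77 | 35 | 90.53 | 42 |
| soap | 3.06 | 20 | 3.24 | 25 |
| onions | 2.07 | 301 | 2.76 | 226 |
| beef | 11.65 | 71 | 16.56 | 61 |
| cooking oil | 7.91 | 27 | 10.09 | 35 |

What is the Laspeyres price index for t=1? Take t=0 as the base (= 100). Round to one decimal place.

Laspeyres price index uses base-period quantities as weights.
ΣP(t=1)·Q(t=0) = 4.60×34 + 90.53×35 + 3.24×20 + 2.76×301 + 16.56×71 + 10.09×27 = 156.4 + 3168.55 + 64.8 + 830.76 + 1175.76 + 272.43 = 5668.7
ΣP(t=0)·Q(t=0) = 3.39×34 + 70.77×35 + 3.06×20 + 2.07×301 + 11.65×71 + 7.91×27 = 115.26 + 2476.95 + 61.2 + 623.07 + 827.15 + 213.57 = 4317.2
Index = 5668.7 / 4317.2 × 100 = 131.3050

131.3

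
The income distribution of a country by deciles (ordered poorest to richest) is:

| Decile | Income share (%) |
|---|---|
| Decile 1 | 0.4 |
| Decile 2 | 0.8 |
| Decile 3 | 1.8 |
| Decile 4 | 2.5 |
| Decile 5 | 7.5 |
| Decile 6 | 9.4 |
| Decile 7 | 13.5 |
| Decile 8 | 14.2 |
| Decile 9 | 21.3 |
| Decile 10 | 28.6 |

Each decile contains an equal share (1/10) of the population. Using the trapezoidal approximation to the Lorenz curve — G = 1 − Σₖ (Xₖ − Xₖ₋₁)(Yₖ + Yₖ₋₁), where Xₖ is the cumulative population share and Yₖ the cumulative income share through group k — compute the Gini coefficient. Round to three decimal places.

0.494

Cumulative income shares Yₖ: 0.0040, 0.0120, 0.0300, 0.0550, 0.1300, 0.2240, 0.3590, 0.5010, 0.7140, 1.0000
Σ (Xₖ−Xₖ₋₁)(Yₖ+Yₖ₋₁) = (1/10)(0.0040+0.0000) + (1/10)(0.0120+0.0040) + (1/10)(0.0300+0.0120) + (1/10)(0.0550+0.0300) + (1/10)(0.1300+0.0550) + (1/10)(0.2240+0.1300) + (1/10)(0.3590+0.2240) + (1/10)(0.5010+0.3590) + (1/10)(0.7140+0.5010) + (1/10)(1.0000+0.7140)
  = 0.0004 + 0.0016 + 0.0042 + 0.0085 + 0.0185 + 0.0354 + 0.0583 + 0.0860 + 0.1215 + 0.1714 = 0.5058
G = 1 − 0.5058 = 0.4942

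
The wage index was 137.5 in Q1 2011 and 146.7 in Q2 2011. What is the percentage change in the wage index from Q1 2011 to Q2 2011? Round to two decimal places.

Change = (146.7 − 137.5) / 137.5 × 100
       = 9.2 / 137.5 × 100 = 6.6909%

6.69%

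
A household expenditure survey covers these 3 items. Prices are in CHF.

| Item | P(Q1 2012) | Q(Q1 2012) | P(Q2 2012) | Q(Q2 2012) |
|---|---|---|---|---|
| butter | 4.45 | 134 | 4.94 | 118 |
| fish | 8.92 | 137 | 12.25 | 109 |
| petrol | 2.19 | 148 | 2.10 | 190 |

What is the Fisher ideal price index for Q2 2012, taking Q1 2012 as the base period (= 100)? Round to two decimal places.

122.41

Laspeyres component (base-period weights):
ΣP(Q2 2012)Q(Q1 2012) = 4.94×134 + 12.25×137 + 2.10×148 = 661.96 + 1678.25 + 310.8 = 2651.01
ΣP(Q1 2012)Q(Q1 2012) = 4.45×134 + 8.92×137 + 2.19×148 = 596.3 + 1222.04 + 324.12 = 2142.46
L = 2651.01 / 2142.46 × 100 = 123.7367
Paasche component (current-period weights):
ΣP(Q2 2012)Q(Q2 2012) = 4.94×118 + 12.25×109 + 2.10×190 = 582.92 + 1335.25 + 399 = 2317.17
ΣP(Q1 2012)Q(Q2 2012) = 4.45×118 + 8.92×109 + 2.19×190 = 525.1 + 972.28 + 416.1 = 1913.48
P = 2317.17 / 1913.48 × 100 = 121.0972
Fisher = √(L × P) = √(123.7367 × 121.0972) = 122.4098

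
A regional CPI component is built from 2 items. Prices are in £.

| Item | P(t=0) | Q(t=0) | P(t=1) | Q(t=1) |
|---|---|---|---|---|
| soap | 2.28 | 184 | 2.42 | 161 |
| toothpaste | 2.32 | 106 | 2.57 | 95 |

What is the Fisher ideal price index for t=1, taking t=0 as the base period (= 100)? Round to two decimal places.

107.87

Laspeyres component (base-period weights):
ΣP(t=1)Q(t=0) = 2.42×184 + 2.57×106 = 445.28 + 272.42 = 717.7
ΣP(t=0)Q(t=0) = 2.28×184 + 2.32×106 = 419.52 + 245.92 = 665.44
L = 717.7 / 665.44 × 100 = 107.8535
Paasche component (current-period weights):
ΣP(t=1)Q(t=1) = 2.42×161 + 2.57×95 = 389.62 + 244.15 = 633.77
ΣP(t=0)Q(t=1) = 2.28×161 + 2.32×95 = 367.08 + 220.4 = 587.48
P = 633.77 / 587.48 × 100 = 107.8794
Fisher = √(L × P) = √(107.8535 × 107.8794) = 107.8664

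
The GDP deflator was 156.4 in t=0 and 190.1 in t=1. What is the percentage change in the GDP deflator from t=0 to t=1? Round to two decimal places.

21.55%

Change = (190.1 − 156.4) / 156.4 × 100
       = 33.7 / 156.4 × 100 = 21.5473%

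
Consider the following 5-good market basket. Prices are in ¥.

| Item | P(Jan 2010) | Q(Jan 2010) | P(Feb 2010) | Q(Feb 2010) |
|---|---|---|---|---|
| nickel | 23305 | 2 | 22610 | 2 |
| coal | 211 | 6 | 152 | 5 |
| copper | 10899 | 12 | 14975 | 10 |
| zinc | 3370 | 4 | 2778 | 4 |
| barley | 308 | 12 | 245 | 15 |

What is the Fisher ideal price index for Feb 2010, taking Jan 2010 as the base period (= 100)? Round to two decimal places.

Laspeyres component (base-period weights):
ΣP(Feb 2010)Q(Jan 2010) = 22610×2 + 152×6 + 14975×12 + 2778×4 + 245×12 = 45220 + 912 + 179700 + 11112 + 2940 = 239884
ΣP(Jan 2010)Q(Jan 2010) = 23305×2 + 211×6 + 10899×12 + 3370×4 + 308×12 = 46610 + 1266 + 130788 + 13480 + 3696 = 195840
L = 239884 / 195840 × 100 = 122.4898
Paasche component (current-period weights):
ΣP(Feb 2010)Q(Feb 2010) = 22610×2 + 152×5 + 14975×10 + 2778×4 + 245×15 = 45220 + 760 + 149750 + 11112 + 3675 = 210517
ΣP(Jan 2010)Q(Feb 2010) = 23305×2 + 211×5 + 10899×10 + 3370×4 + 308×15 = 46610 + 1055 + 108990 + 13480 + 4620 = 174755
P = 210517 / 174755 × 100 = 120.4641
Fisher = √(L × P) = √(122.4898 × 120.4641) = 121.4727

121.47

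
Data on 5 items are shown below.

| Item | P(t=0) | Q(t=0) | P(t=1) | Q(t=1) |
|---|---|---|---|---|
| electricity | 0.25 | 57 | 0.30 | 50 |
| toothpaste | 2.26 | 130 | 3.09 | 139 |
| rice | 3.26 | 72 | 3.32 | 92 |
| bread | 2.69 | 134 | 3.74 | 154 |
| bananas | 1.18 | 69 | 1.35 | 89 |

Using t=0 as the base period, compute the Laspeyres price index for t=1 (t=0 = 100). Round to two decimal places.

127.17

Laspeyres price index uses base-period quantities as weights.
ΣP(t=1)·Q(t=0) = 0.30×57 + 3.09×130 + 3.32×72 + 3.74×134 + 1.35×69 = 17.1 + 401.7 + 239.04 + 501.16 + 93.15 = 1252.15
ΣP(t=0)·Q(t=0) = 0.25×57 + 2.26×130 + 3.26×72 + 2.69×134 + 1.18×69 = 14.25 + 293.8 + 234.72 + 360.46 + 81.42 = 984.65
Index = 1252.15 / 984.65 × 100 = 127.1670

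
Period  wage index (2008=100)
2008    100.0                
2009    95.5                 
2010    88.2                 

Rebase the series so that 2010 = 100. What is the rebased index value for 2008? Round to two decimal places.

113.38

Rebased(2008) = 100.0 / 88.2 × 100 = 113.3787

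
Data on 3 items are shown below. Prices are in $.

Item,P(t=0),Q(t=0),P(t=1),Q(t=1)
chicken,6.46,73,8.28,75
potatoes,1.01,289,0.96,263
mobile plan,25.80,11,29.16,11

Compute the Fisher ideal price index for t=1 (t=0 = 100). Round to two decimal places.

115.17

Laspeyres component (base-period weights):
ΣP(t=1)Q(t=0) = 8.28×73 + 0.96×289 + 29.16×11 = 604.44 + 277.44 + 320.76 = 1202.64
ΣP(t=0)Q(t=0) = 6.46×73 + 1.01×289 + 25.80×11 = 471.58 + 291.89 + 283.8 = 1047.27
L = 1202.64 / 1047.27 × 100 = 114.8357
Paasche component (current-period weights):
ΣP(t=1)Q(t=1) = 8.28×75 + 0.96×263 + 29.16×11 = 621 + 252.48 + 320.76 = 1194.24
ΣP(t=0)Q(t=1) = 6.46×75 + 1.01×263 + 25.80×11 = 484.5 + 265.63 + 283.8 = 1033.93
P = 1194.24 / 1033.93 × 100 = 115.5049
Fisher = √(L × P) = √(114.8357 × 115.5049) = 115.1698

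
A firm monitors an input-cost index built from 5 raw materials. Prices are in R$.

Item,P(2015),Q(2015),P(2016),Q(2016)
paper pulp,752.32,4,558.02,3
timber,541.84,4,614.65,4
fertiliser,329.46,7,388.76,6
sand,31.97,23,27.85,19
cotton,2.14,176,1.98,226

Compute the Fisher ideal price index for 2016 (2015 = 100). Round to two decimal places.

Laspeyres component (base-period weights):
ΣP(2016)Q(2015) = 558.02×4 + 614.65×4 + 388.76×7 + 27.85×23 + 1.98×176 = 2232.08 + 2458.6 + 2721.32 + 640.55 + 348.48 = 8401.03
ΣP(2015)Q(2015) = 752.32×4 + 541.84×4 + 329.46×7 + 31.97×23 + 2.14×176 = 3009.28 + 2167.36 + 2306.22 + 735.31 + 376.64 = 8594.81
L = 8401.03 / 8594.81 × 100 = 97.7454
Paasche component (current-period weights):
ΣP(2016)Q(2016) = 558.02×3 + 614.65×4 + 388.76×6 + 27.85×19 + 1.98×226 = 1674.06 + 2458.6 + 2332.56 + 529.15 + 447.48 = 7441.85
ΣP(2015)Q(2016) = 752.32×3 + 541.84×4 + 329.46×6 + 31.97×19 + 2.14×226 = 2256.96 + 2167.36 + 1976.76 + 607.43 + 483.64 = 7492.15
P = 7441.85 / 7492.15 × 100 = 99.3286
Fisher = √(L × P) = √(97.7454 × 99.3286) = 98.5338

98.53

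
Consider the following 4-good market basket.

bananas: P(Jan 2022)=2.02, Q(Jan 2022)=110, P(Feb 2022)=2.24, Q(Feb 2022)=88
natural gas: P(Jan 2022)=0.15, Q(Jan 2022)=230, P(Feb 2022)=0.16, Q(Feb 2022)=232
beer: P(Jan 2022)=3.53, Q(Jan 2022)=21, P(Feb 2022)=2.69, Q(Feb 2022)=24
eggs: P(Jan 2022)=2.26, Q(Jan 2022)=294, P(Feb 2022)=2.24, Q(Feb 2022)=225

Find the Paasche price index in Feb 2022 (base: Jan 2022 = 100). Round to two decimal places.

99.63

Paasche price index uses current-period quantities as weights.
ΣP(Feb 2022)·Q(Feb 2022) = 2.24×88 + 0.16×232 + 2.69×24 + 2.24×225 = 197.12 + 37.12 + 64.56 + 504 = 802.8
ΣP(Jan 2022)·Q(Feb 2022) = 2.02×88 + 0.15×232 + 3.53×24 + 2.26×225 = 177.76 + 34.8 + 84.72 + 508.5 = 805.78
Index = 802.8 / 805.78 × 100 = 99.6302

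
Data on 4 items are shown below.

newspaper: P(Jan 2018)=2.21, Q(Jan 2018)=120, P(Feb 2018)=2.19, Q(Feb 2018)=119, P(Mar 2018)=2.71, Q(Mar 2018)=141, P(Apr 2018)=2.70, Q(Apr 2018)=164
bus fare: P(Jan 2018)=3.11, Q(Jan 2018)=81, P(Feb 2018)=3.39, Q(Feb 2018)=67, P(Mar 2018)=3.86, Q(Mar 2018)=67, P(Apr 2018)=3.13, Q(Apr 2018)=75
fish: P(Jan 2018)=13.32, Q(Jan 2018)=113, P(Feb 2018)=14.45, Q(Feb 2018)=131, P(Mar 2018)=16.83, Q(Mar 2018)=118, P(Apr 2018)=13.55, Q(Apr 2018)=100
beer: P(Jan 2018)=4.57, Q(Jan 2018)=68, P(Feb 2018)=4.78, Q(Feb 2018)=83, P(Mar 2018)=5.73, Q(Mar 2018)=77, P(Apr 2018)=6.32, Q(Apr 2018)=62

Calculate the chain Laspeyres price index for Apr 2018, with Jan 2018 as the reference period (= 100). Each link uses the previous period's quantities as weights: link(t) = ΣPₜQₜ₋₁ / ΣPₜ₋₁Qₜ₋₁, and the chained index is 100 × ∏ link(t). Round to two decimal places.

109.55

Link Jan 2018→Feb 2018:
ΣP(Feb 2018)Q(Jan 2018) = 2.19×120 + 3.39×81 + 14.45×113 + 4.78×68 = 262.8 + 274.59 + 1632.85 + 325.04 = 2495.28
ΣP(Jan 2018)Q(Jan 2018) = 2.21×120 + 3.11×81 + 13.32×113 + 4.57×68 = 265.2 + 251.91 + 1505.16 + 310.76 = 2333.03
link = 2495.28/2333.03 = 1.069545
Link Feb 2018→Mar 2018:
ΣP(Mar 2018)Q(Feb 2018) = 2.71×119 + 3.86×67 + 16.83×131 + 5.73×83 = 322.49 + 258.62 + 2204.73 + 475.59 = 3261.43
ΣP(Feb 2018)Q(Feb 2018) = 2.19×119 + 3.39×67 + 14.45×131 + 4.78×83 = 260.61 + 227.13 + 1892.95 + 396.74 = 2777.43
link = 3261.43/2777.43 = 1.174262
Link Mar 2018→Apr 2018:
ΣP(Apr 2018)Q(Mar 2018) = 2.70×141 + 3.13×67 + 13.55×118 + 6.32×77 = 380.7 + 209.71 + 1598.9 + 486.64 = 2675.95
ΣP(Mar 2018)Q(Mar 2018) = 2.71×141 + 3.86×67 + 16.83×118 + 5.73×77 = 382.11 + 258.62 + 1985.94 + 441.21 = 3067.88
link = 2675.95/3067.88 = 0.872247
Chained index = 100 × 1.069545 × 1.174262 × 0.872247 = 109.5478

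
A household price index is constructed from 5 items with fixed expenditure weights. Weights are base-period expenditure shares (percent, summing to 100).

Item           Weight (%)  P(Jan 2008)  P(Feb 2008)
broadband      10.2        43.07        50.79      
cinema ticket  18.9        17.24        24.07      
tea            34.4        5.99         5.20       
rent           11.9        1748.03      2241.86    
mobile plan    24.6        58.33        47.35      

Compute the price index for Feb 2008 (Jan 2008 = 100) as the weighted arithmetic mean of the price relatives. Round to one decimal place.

broadband: 10.2 × (50.79/43.07) = 10.2 × 1.179243 = 12.0283
cinema ticket: 18.9 × (24.07/17.24) = 18.9 × 1.396172 = 26.3876
tea: 34.4 × (5.20/5.99) = 34.4 × 0.868114 = 29.8631
rent: 11.9 × (2241.86/1748.03) = 11.9 × 1.282507 = 15.2618
mobile plan: 24.6 × (47.35/58.33) = 24.6 × 0.811761 = 19.9693
Index = Σ wᵢ·(p₁ᵢ/p₀ᵢ) = 12.0283 + 26.3876 + 29.8631 + 15.2618 + 19.9693 = 103.5102

103.5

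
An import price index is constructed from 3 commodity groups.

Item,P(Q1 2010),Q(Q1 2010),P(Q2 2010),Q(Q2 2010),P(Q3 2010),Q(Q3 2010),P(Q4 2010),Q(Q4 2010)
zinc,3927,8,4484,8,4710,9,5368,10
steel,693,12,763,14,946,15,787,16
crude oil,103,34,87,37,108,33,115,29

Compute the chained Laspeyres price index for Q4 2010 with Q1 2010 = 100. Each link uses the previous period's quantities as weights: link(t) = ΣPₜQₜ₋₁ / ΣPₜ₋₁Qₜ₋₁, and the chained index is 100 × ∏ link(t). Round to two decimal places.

130.14

Link Q1 2010→Q2 2010:
ΣP(Q2 2010)Q(Q1 2010) = 4484×8 + 763×12 + 87×34 = 35872 + 9156 + 2958 = 47986
ΣP(Q1 2010)Q(Q1 2010) = 3927×8 + 693×12 + 103×34 = 31416 + 8316 + 3502 = 43234
link = 47986/43234 = 1.109913
Link Q2 2010→Q3 2010:
ΣP(Q3 2010)Q(Q2 2010) = 4710×8 + 946×14 + 108×37 = 37680 + 13244 + 3996 = 54920
ΣP(Q2 2010)Q(Q2 2010) = 4484×8 + 763×14 + 87×37 = 35872 + 10682 + 3219 = 49773
link = 54920/49773 = 1.103409
Link Q3 2010→Q4 2010:
ΣP(Q4 2010)Q(Q3 2010) = 5368×9 + 787×15 + 115×33 = 48312 + 11805 + 3795 = 63912
ΣP(Q3 2010)Q(Q3 2010) = 4710×9 + 946×15 + 108×33 = 42390 + 14190 + 3564 = 60144
link = 63912/60144 = 1.062650
Chained index = 100 × 1.109913 × 1.103409 × 1.062650 = 130.1415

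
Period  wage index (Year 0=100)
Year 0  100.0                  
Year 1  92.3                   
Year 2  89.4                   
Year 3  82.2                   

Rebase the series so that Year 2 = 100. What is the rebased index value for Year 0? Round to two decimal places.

111.86

Rebased(Year 0) = 100.0 / 89.4 × 100 = 111.8568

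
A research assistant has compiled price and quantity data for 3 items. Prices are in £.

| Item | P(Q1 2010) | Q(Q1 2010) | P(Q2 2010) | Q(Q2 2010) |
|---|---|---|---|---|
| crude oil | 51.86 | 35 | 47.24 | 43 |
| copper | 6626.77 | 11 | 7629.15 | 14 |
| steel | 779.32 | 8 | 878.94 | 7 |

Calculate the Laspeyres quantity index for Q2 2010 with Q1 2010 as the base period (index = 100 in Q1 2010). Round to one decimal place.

Laspeyres quantity index uses base-period prices as weights.
ΣP(Q1 2010)·Q(Q2 2010) = 51.86×43 + 6626.77×14 + 779.32×7 = 2229.98 + 92774.78 + 5455.24 = 100460
ΣP(Q1 2010)·Q(Q1 2010) = 51.86×35 + 6626.77×11 + 779.32×8 = 1815.1 + 72894.47 + 6234.56 = 80944.13
Index = 100460 / 80944.13 × 100 = 124.1103

124.1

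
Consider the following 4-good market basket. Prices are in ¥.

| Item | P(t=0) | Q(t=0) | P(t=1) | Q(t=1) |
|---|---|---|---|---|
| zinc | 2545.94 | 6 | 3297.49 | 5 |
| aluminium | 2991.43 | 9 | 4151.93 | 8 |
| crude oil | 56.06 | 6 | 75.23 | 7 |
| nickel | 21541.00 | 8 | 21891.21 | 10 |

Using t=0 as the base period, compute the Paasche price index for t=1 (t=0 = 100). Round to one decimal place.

106.6

Paasche price index uses current-period quantities as weights.
ΣP(t=1)·Q(t=1) = 3297.49×5 + 4151.93×8 + 75.23×7 + 21891.21×10 = 16487.45 + 33215.44 + 526.61 + 218912.1 = 269141.6
ΣP(t=0)·Q(t=1) = 2545.94×5 + 2991.43×8 + 56.06×7 + 21541.00×10 = 12729.7 + 23931.44 + 392.42 + 215410 = 252463.56
Index = 269141.6 / 252463.56 × 100 = 106.6061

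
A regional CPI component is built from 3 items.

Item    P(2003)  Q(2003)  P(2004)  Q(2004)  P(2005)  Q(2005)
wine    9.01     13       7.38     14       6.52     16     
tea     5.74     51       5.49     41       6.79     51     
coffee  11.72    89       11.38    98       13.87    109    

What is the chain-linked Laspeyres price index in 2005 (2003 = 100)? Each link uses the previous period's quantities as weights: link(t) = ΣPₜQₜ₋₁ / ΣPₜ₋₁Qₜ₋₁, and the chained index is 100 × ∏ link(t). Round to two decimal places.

114.47

Link 2003→2004:
ΣP(2004)Q(2003) = 7.38×13 + 5.49×51 + 11.38×89 = 95.94 + 279.99 + 1012.82 = 1388.75
ΣP(2003)Q(2003) = 9.01×13 + 5.74×51 + 11.72×89 = 117.13 + 292.74 + 1043.08 = 1452.95
link = 1388.75/1452.95 = 0.955814
Link 2004→2005:
ΣP(2005)Q(2004) = 6.52×14 + 6.79×41 + 13.87×98 = 91.28 + 278.39 + 1359.26 = 1728.93
ΣP(2004)Q(2004) = 7.38×14 + 5.49×41 + 11.38×98 = 103.32 + 225.09 + 1115.24 = 1443.65
link = 1728.93/1443.65 = 1.197610
Chained index = 100 × 0.955814 × 1.197610 = 114.4693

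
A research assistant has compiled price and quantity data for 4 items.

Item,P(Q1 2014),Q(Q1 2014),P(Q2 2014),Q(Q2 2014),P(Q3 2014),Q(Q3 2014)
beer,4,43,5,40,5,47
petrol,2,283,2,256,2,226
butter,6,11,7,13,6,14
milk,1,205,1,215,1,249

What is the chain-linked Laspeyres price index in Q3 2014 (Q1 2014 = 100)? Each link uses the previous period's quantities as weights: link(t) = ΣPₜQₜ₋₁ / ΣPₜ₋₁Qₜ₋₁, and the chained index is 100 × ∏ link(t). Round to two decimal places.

Link Q1 2014→Q2 2014:
ΣP(Q2 2014)Q(Q1 2014) = 5×43 + 2×283 + 7×11 + 1×205 = 215 + 566 + 77 + 205 = 1063
ΣP(Q1 2014)Q(Q1 2014) = 4×43 + 2×283 + 6×11 + 1×205 = 172 + 566 + 66 + 205 = 1009
link = 1063/1009 = 1.053518
Link Q2 2014→Q3 2014:
ΣP(Q3 2014)Q(Q2 2014) = 5×40 + 2×256 + 6×13 + 1×215 = 200 + 512 + 78 + 215 = 1005
ΣP(Q2 2014)Q(Q2 2014) = 5×40 + 2×256 + 7×13 + 1×215 = 200 + 512 + 91 + 215 = 1018
link = 1005/1018 = 0.987230
Chained index = 100 × 1.053518 × 0.987230 = 104.0065

104.01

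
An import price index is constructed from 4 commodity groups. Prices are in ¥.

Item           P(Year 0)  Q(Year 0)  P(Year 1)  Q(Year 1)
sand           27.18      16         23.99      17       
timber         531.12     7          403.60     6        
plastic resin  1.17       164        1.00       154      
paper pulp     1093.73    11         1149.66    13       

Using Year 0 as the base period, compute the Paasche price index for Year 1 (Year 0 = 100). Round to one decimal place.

99.3

Paasche price index uses current-period quantities as weights.
ΣP(Year 1)·Q(Year 1) = 23.99×17 + 403.60×6 + 1.00×154 + 1149.66×13 = 407.83 + 2421.6 + 154 + 14945.58 = 17929.01
ΣP(Year 0)·Q(Year 1) = 27.18×17 + 531.12×6 + 1.17×154 + 1093.73×13 = 462.06 + 3186.72 + 180.18 + 14218.49 = 18047.45
Index = 17929.01 / 18047.45 × 100 = 99.3437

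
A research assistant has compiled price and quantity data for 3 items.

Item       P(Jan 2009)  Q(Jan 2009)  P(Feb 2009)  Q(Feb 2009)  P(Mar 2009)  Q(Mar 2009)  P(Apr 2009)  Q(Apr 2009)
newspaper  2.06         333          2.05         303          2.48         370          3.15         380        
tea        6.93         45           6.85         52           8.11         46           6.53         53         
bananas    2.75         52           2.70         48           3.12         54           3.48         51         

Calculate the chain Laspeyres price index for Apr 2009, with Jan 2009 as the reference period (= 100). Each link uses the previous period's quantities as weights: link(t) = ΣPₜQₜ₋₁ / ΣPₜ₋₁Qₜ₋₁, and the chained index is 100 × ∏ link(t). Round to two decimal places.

134.32

Link Jan 2009→Feb 2009:
ΣP(Feb 2009)Q(Jan 2009) = 2.05×333 + 6.85×45 + 2.70×52 = 682.65 + 308.25 + 140.4 = 1131.3
ΣP(Jan 2009)Q(Jan 2009) = 2.06×333 + 6.93×45 + 2.75×52 = 685.98 + 311.85 + 143 = 1140.83
link = 1131.3/1140.83 = 0.991646
Link Feb 2009→Mar 2009:
ΣP(Mar 2009)Q(Feb 2009) = 2.48×303 + 8.11×52 + 3.12×48 = 751.44 + 421.72 + 149.76 = 1322.92
ΣP(Feb 2009)Q(Feb 2009) = 2.05×303 + 6.85×52 + 2.70×48 = 621.15 + 356.2 + 129.6 = 1106.95
link = 1322.92/1106.95 = 1.195104
Link Mar 2009→Apr 2009:
ΣP(Apr 2009)Q(Mar 2009) = 3.15×370 + 6.53×46 + 3.48×54 = 1165.5 + 300.38 + 187.92 = 1653.8
ΣP(Mar 2009)Q(Mar 2009) = 2.48×370 + 8.11×46 + 3.12×54 = 917.6 + 373.06 + 168.48 = 1459.14
link = 1653.8/1459.14 = 1.133407
Chained index = 100 × 0.991646 × 1.195104 × 1.133407 = 134.3224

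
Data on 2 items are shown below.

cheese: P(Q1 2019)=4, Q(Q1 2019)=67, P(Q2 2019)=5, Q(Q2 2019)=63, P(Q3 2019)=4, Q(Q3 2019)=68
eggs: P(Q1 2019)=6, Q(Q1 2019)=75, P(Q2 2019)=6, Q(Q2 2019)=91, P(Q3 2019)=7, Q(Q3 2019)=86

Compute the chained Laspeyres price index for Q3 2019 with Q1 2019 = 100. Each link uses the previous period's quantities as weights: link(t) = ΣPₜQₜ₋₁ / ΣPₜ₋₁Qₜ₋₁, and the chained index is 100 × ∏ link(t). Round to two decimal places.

Link Q1 2019→Q2 2019:
ΣP(Q2 2019)Q(Q1 2019) = 5×67 + 6×75 = 335 + 450 = 785
ΣP(Q1 2019)Q(Q1 2019) = 4×67 + 6×75 = 268 + 450 = 718
link = 785/718 = 1.093315
Link Q2 2019→Q3 2019:
ΣP(Q3 2019)Q(Q2 2019) = 4×63 + 7×91 = 252 + 637 = 889
ΣP(Q2 2019)Q(Q2 2019) = 5×63 + 6×91 = 315 + 546 = 861
link = 889/861 = 1.032520
Chained index = 100 × 1.093315 × 1.032520 = 112.8870

112.89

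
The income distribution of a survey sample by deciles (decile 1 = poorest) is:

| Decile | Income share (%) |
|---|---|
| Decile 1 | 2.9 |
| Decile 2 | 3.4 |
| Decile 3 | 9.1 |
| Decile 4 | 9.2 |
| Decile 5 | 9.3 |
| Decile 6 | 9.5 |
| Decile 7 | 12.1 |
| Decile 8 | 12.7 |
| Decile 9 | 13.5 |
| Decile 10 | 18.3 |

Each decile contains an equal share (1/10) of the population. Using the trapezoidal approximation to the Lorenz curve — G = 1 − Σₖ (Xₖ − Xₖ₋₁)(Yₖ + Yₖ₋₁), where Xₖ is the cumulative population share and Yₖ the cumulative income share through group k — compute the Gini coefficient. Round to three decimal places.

Cumulative income shares Yₖ: 0.0290, 0.0630, 0.1540, 0.2460, 0.3390, 0.4340, 0.5550, 0.6820, 0.8170, 1.0000
Σ (Xₖ−Xₖ₋₁)(Yₖ+Yₖ₋₁) = (1/10)(0.0290+0.0000) + (1/10)(0.0630+0.0290) + (1/10)(0.1540+0.0630) + (1/10)(0.2460+0.1540) + (1/10)(0.3390+0.2460) + (1/10)(0.4340+0.3390) + (1/10)(0.5550+0.4340) + (1/10)(0.6820+0.5550) + (1/10)(0.8170+0.6820) + (1/10)(1.0000+0.8170)
  = 0.0029 + 0.0092 + 0.0217 + 0.0400 + 0.0585 + 0.0773 + 0.0989 + 0.1237 + 0.1499 + 0.1817 = 0.7638
G = 1 − 0.7638 = 0.2362

0.236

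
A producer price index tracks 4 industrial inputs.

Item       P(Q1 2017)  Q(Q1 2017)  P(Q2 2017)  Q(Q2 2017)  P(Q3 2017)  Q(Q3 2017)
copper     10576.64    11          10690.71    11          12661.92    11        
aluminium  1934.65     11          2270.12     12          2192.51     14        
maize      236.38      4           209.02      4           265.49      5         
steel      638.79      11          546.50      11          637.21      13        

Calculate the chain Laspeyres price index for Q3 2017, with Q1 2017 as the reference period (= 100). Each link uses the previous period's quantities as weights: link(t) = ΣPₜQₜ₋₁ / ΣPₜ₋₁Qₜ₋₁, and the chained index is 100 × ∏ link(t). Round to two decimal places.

Link Q1 2017→Q2 2017:
ΣP(Q2 2017)Q(Q1 2017) = 10690.71×11 + 2270.12×11 + 209.02×4 + 546.50×11 = 117597.81 + 24971.32 + 836.08 + 6011.5 = 149416.71
ΣP(Q1 2017)Q(Q1 2017) = 10576.64×11 + 1934.65×11 + 236.38×4 + 638.79×11 = 116343.04 + 21281.15 + 945.52 + 7026.69 = 145596.4
link = 149416.71/145596.4 = 1.026239
Link Q2 2017→Q3 2017:
ΣP(Q3 2017)Q(Q2 2017) = 12661.92×11 + 2192.51×12 + 265.49×4 + 637.21×11 = 139281.12 + 26310.12 + 1061.96 + 7009.31 = 173662.51
ΣP(Q2 2017)Q(Q2 2017) = 10690.71×11 + 2270.12×12 + 209.02×4 + 546.50×11 = 117597.81 + 27241.44 + 836.08 + 6011.5 = 151686.83
link = 173662.51/151686.83 = 1.144875
Chained index = 100 × 1.026239 × 1.144875 = 117.4916

117.49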